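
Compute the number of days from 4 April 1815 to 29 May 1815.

April 1815: 30 − 4 = 26 days remain.
May 1–29, 1815: 29 days.
Total: 26 + 29 = 55 days.

55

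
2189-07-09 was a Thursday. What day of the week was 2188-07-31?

Count forward from the earlier date (July 31, 2188) to the later (July 9, 2189):
July 2188: 31 − 31 = 0 days remain.
Then 11 full months totalling 334 days.
July 1–9, 2189: 9 days.
Residual: 343 days.
Total: 343 days.
343 is a multiple of 7, so 2188-07-31 falls on the same weekday: Thursday.

Thursday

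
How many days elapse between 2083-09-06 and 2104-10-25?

Day-of-year of September 6, 2083: 249.
Day-of-year of October 25, 2104: 299.
2083 has 365 days, so 365 − 249 = 116 days remain in 2083.
Full years 2084–2103: 16 common + 4 leap = 16×365 + 4×366 = 7304 days.
Total: 116 + 7304 + 299 = 7719 days.

7719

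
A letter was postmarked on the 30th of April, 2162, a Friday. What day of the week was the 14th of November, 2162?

Sunday

April 2162: 30 − 30 = 0 days remain.
Then May (31), June (30), July (31), August (31), September (30), October (31): 31 + 30 + 31 + 31 + 30 + 31 = 184 days.
November 1–14, 2162: 14 days.
Total: 0 + 184 + 14 = 198 days.
198 mod 7 = 2, so 2 days after Friday is Sunday.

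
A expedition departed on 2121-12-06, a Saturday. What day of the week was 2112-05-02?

Count forward from the earlier date (May 2, 2112) to the later (December 6, 2121):
Day-of-year of May 2, 2112: 123.
Day-of-year of December 6, 2121: 340.
2112 has 366 days, so 366 − 123 = 243 days remain in 2112.
Full years 2113–2120: 6 common + 2 leap = 6×365 + 2×366 = 2922 days.
Total: 243 + 2922 + 340 = 3505 days.
3505 mod 7 = 5, so 5 days before Saturday is Monday.

Monday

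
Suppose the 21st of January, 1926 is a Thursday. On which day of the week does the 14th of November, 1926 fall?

January 1926: 31 − 21 = 10 days remain.
Then 9 full months totalling 273 days.
November 1–14, 1926: 14 days.
Total: 10 + 273 + 14 = 297 days.
297 mod 7 = 3, so 3 days after Thursday is Sunday.

Sunday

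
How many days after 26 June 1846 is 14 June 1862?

Day-of-year of June 26, 1846: 177.
Day-of-year of June 14, 1862: 165.
1846 has 365 days, so 365 − 177 = 188 days remain in 1846.
Full years 1847–1861: 11 common + 4 leap = 11×365 + 4×366 = 5479 days.
Total: 188 + 5479 + 165 = 5832 days.

5832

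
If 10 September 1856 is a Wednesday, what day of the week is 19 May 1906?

Saturday

From September 10, 1856 to September 10, 1905: 49 years, of which 11 contain a Feb 29 — 38×365 + 11×366 = 17896 days.
(1900 is not a leap year (divisible by 100 but not 400).)
September 1905: 30 − 10 = 20 days remain.
Then October (31), November (30), December (31), January (31), February 1906 (28), March (31), April (30): 31 + 30 + 31 + 31 + 28 + 31 + 30 = 212 days.
May 1–19, 1906: 19 days.
Residual: 251 days.
Total: 18147 days.
18147 mod 7 = 3, so 3 days after Wednesday is Saturday.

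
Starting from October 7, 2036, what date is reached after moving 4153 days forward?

February 20, 2048

Count 4153 days after October 7, 2036:
Day-of-year of October 7, 2036: 281.
Day-of-year of February 20, 2048: 51.
2036 has 366 days, so 366 − 281 = 85 days remain in 2036.
Full years 2037–2047: 9 common + 2 leap = 9×365 + 2×366 = 4017 days.
Total: 85 + 4017 + 51 = 4153 days.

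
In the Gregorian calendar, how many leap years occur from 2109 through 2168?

15

Years divisible by 4: 2112, 2116, …, 2168 — 15 in all.
No century exceptions apply. Count: 15.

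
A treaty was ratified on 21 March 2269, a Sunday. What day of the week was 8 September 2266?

Saturday

Count forward from the earlier date (September 8, 2266) to the later (March 21, 2269):
September 8, 2266 → September 8, 2267: 365 days.
September 8, 2267 → September 8, 2268: 366 days (2268 is a leap year).
September 2268: 30 − 8 = 22 days remain.
Then October (31), November (30), December (31), January (31), February 2269 (28): 31 + 30 + 31 + 31 + 28 = 151 days.
March 1–21, 2269: 21 days.
Residual: 194 days.
Total: 925 days.
925 mod 7 = 1, so 1 day before Sunday is Saturday.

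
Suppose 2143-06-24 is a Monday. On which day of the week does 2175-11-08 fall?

Wednesday

From June 24, 2143 to June 24, 2175: 32 years, of which 8 contain a Feb 29 — 24×365 + 8×366 = 11688 days.
June 2175: 30 − 24 = 6 days remain.
Then July (31), August (31), September (30), October (31): 31 + 31 + 30 + 31 = 123 days.
November 1–8, 2175: 8 days.
Residual: 137 days.
Total: 11825 days.
11825 mod 7 = 2, so 2 days after Monday is Wednesday.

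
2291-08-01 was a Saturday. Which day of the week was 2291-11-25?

August 2291: 31 − 1 = 30 days remain.
Then September (30), October (31): 30 + 31 = 61 days.
November 1–25, 2291: 25 days.
Total: 30 + 61 + 25 = 116 days.
116 mod 7 = 4, so 4 days after Saturday is Wednesday.

Wednesday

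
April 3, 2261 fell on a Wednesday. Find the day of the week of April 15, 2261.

Within April 2261: 15 − 3 = 12 days.
12 mod 7 = 5, so 5 days after Wednesday is Monday.

Monday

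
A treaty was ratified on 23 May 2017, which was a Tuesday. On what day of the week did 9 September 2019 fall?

Monday

May 2017: 31 − 23 = 8 days remain.
Then 27 full months totalling 822 days.
September 1–9, 2019: 9 days.
Total: 8 + 822 + 9 = 839 days.
839 mod 7 = 6, so 6 days after Tuesday is Monday.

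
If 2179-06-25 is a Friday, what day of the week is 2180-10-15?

June 25, 2179 → June 25, 2180: 366 days (2180 is a leap year).
June 2180: 30 − 25 = 5 days remain.
Then July (31), August (31), September (30): 31 + 31 + 30 = 92 days.
October 1–15, 2180: 15 days.
Residual: 112 days.
Total: 478 days.
478 mod 7 = 2, so 2 days after Friday is Sunday.

Sunday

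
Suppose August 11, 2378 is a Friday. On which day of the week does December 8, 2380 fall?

August 11, 2378 → August 11, 2379: 365 days.
August 11, 2379 → August 11, 2380: 366 days (2380 is a leap year).
August 2380: 31 − 11 = 20 days remain.
Then September (30), October (31), November (30): 30 + 31 + 30 = 91 days.
December 1–8, 2380: 8 days.
Residual: 119 days.
Total: 850 days.
850 mod 7 = 3, so 3 days after Friday is Monday.

Monday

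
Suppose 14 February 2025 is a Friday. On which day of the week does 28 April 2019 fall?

Sunday

Count forward from the earlier date (April 28, 2019) to the later (February 14, 2025):
April 28, 2019 → April 28, 2020: 366 days (2020 is a leap year).
April 28, 2020 → April 28, 2021: 365 days.
April 28, 2021 → April 28, 2022: 365 days.
April 28, 2022 → April 28, 2023: 365 days.
April 28, 2023 → April 28, 2024: 366 days (2024 is a leap year).
April 2024: 30 − 28 = 2 days remain.
Then 9 full months totalling 276 days.
February 1–14, 2025: 14 days (2025 is not a leap year).
Residual: 292 days.
Total: 2119 days.
2119 mod 7 = 5, so 5 days before Friday is Sunday.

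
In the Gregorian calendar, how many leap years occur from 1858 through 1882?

6

Years divisible by 4 in [1858, 1882]: 1860, 1864, 1868, 1872, 1876, 1880.
No century exceptions apply. Count: 6.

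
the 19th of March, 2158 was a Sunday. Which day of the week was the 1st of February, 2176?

Thursday

Day-of-year of March 19, 2158: 78.
Day-of-year of February 1, 2176: 32.
2158 has 365 days, so 365 − 78 = 287 days remain in 2158.
Full years 2159–2175: 13 common + 4 leap = 13×365 + 4×366 = 6209 days.
Total: 287 + 6209 + 32 = 6528 days.
6528 mod 7 = 4, so 4 days after Sunday is Thursday.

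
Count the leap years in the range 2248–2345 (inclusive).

24

Years divisible by 4: 2248, 2252, …, 2344 — 25 in all.
Of these, 2300 is divisible by 100 but not 400, so not leap.
Leap years: 25 − 1 = 24.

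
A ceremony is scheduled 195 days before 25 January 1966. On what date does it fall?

14 July 1965

Count 195 days before January 25, 1966:
July 1965: 31 − 14 = 17 days remain.
Then August (31), September (30), October (31), November (30), December (31): 31 + 30 + 31 + 30 + 31 = 153 days.
January 1–25, 1966: 25 days.
Total: 17 + 153 + 25 = 195 days.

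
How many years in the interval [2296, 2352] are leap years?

14

Years divisible by 4: 2296, 2300, …, 2352 — 15 in all.
Of these, 2300 is divisible by 100 but not 400, so not leap.
Leap years: 15 − 1 = 14.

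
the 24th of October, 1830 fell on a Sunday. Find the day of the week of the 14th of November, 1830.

October 1830: 31 − 24 = 7 days remain.
November 1–14, 1830: 14 days.
Total: 7 + 14 = 21 days.
21 is a multiple of 7, so the 14th of November, 1830 falls on the same weekday: Sunday.

Sunday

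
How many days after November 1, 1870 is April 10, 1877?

Day-of-year of November 1, 1870: 305.
Day-of-year of April 10, 1877: 100.
1870 has 365 days, so 365 − 305 = 60 days remain in 1870.
Full years: 1871: 365; 1872: 366; 1873: 365; 1874: 365; 1875: 365; 1876: 366. Sum = 2192.
Total: 60 + 2192 + 100 = 2352 days.

2352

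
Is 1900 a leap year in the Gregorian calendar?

No

1900 is not a leap year (divisible by 100 but not 400).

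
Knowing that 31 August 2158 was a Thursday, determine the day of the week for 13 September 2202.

Day-of-year of August 31, 2158: 243.
Day-of-year of September 13, 2202: 256.
2158 has 365 days, so 365 − 243 = 122 days remain in 2158.
Full years 2159–2201: 33 common + 10 leap = 33×365 + 10×366 = 15705 days.
Total: 122 + 15705 + 256 = 16083 days.
16083 mod 7 = 4, so 4 days after Thursday is Monday.

Monday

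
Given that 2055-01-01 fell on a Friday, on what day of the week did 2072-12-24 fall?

Saturday

From January 1, 2055 to January 1, 2072: 17 years, of which 4 contain a Feb 29 — 13×365 + 4×366 = 6209 days.
January 2072: 31 − 1 = 30 days remain.
Then 10 full months totalling 304 days.
December 1–24, 2072: 24 days.
Residual: 358 days.
Total: 6567 days.
6567 mod 7 = 1, so 1 day after Friday is Saturday.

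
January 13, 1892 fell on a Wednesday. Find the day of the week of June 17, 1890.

Tuesday

Count forward from the earlier date (June 17, 1890) to the later (January 13, 1892):
Day-of-year of June 17, 1890: 168.
Day-of-year of January 13, 1892: 13.
1890 has 365 days, so 365 − 168 = 197 days remain in 1890.
Full years: 1891: 365. Sum = 365.
Total: 197 + 365 + 13 = 575 days.
575 mod 7 = 1, so 1 day before Wednesday is Tuesday.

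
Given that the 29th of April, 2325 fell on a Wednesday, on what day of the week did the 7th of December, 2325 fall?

April 2325: 30 − 29 = 1 day remains.
Then May (31), June (30), July (31), August (31), September (30), October (31), November (30): 31 + 30 + 31 + 31 + 30 + 31 + 30 = 214 days.
December 1–7, 2325: 7 days.
Total: 1 + 214 + 7 = 222 days.
222 mod 7 = 5, so 5 days after Wednesday is Monday.

Monday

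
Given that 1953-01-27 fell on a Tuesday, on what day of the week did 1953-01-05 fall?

Monday

Count forward from the earlier date (January 5, 1953) to the later (January 27, 1953):
Within January 1953: 27 − 5 = 22 days.
22 mod 7 = 1, so 1 day before Tuesday is Monday.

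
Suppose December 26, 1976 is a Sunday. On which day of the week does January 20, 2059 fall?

Day-of-year of December 26, 1976: 361.
Day-of-year of January 20, 2059: 20.
1976 has 366 days, so 366 − 361 = 5 days remain in 1976.
Full years 1977–2058: 62 common + 20 leap = 62×365 + 20×366 = 29950 days.
Total: 5 + 29950 + 20 = 29975 days.
29975 mod 7 = 1, so 1 day after Sunday is Monday.

Monday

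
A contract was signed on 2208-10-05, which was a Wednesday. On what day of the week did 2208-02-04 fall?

Count forward from the earlier date (February 4, 2208) to the later (October 5, 2208):
February 2208: 29 − 4 = 25 days remain (2208 is a leap year, so February has 29 days).
Then March (31), April (30), May (31), June (30), July (31), August (31), September (30): 31 + 30 + 31 + 30 + 31 + 31 + 30 = 214 days.
October 1–5, 2208: 5 days.
Total: 25 + 214 + 5 = 244 days.
244 mod 7 = 6, so 6 days before Wednesday is Thursday.

Thursday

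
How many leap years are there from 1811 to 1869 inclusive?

15

Years divisible by 4: 1812, 1816, …, 1868 — 15 in all.
No century exceptions apply. Count: 15.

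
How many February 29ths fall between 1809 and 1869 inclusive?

Years divisible by 4: 1812, 1816, …, 1868 — 15 in all.
No century exceptions apply. Count: 15.

15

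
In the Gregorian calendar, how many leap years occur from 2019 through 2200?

Years divisible by 4: 2020, 2024, …, 2200 — 46 in all.
Of these, 2100, 2200 are divisible by 100 but not 400, so not leap.
Leap years: 46 − 2 = 44.

44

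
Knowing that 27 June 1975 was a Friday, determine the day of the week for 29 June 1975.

Within June 1975: 29 − 27 = 2 days.
2 mod 7 = 2, so 2 days after Friday is Sunday.

Sunday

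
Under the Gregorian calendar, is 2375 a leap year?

No

2375 is not a leap year.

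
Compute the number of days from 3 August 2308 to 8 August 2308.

Within August 2308: 8 − 3 = 5 days.

5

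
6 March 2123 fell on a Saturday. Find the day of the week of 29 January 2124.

Saturday

March 2123: 31 − 6 = 25 days remain.
Then 9 full months totalling 275 days.
January 1–29, 2124: 29 days.
Residual: 329 days.
Total: 329 days.
329 is a multiple of 7, so 29 January 2124 falls on the same weekday: Saturday.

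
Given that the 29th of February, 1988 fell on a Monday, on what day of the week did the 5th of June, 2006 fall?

February 1988: 29 − 29 = 0 days remain (1988 is a leap year, so February has 29 days).
Then 219 full months totalling 6666 days.
June 1–5, 2006: 5 days.
Residual: 6671 days.
Total: 6671 days.
6671 is a multiple of 7, so the 5th of June, 2006 falls on the same weekday: Monday.

Monday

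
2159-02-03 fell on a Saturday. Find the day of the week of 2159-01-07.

Sunday

Count forward from the earlier date (January 7, 2159) to the later (February 3, 2159):
January 2159: 31 − 7 = 24 days remain.
February 1–3, 2159: 3 days (2159 is not a leap year).
Total: 24 + 3 = 27 days.
27 mod 7 = 6, so 6 days before Saturday is Sunday.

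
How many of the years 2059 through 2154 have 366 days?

23

Years divisible by 4: 2060, 2064, …, 2152 — 24 in all.
Of these, 2100 is divisible by 100 but not 400, so not leap.
Leap years: 24 − 1 = 23.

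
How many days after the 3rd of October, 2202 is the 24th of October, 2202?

21

Within October 2202: 24 − 3 = 21 days.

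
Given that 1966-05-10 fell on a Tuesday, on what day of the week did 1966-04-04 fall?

Monday

Count forward from the earlier date (April 4, 1966) to the later (May 10, 1966):
April 1966: 30 − 4 = 26 days remain.
May 1–10, 1966: 10 days.
Total: 26 + 10 = 36 days.
36 mod 7 = 1, so 1 day before Tuesday is Monday.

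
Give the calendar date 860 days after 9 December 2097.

18 April 2100

Count 860 days after December 9, 2097:
December 9, 2097 → December 9, 2098: 365 days.
December 9, 2098 → December 9, 2099: 365 days.
December 2099: 31 − 9 = 22 days remain.
Then January (31), February 2100 (28), March (31): 31 + 28 + 31 = 90 days.
April 1–18, 2100: 18 days.
Residual: 130 days.
Total: 860 days.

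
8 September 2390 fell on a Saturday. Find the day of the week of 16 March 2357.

Count forward from the earlier date (March 16, 2357) to the later (September 8, 2390):
From March 16, 2357 to March 16, 2390: 33 years, of which 8 contain a Feb 29 — 25×365 + 8×366 = 12053 days.
March 2390: 31 − 16 = 15 days remain.
Then April (30), May (31), June (30), July (31), August (31): 30 + 31 + 30 + 31 + 31 = 153 days.
September 1–8, 2390: 8 days.
Residual: 176 days.
Total: 12229 days.
12229 is a multiple of 7, so 16 March 2357 falls on the same weekday: Saturday.

Saturday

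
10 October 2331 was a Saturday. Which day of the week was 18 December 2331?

Friday

October 2331: 31 − 10 = 21 days remain.
Then November (30): 30 days.
December 1–18, 2331: 18 days.
Total: 21 + 30 + 18 = 69 days.
69 mod 7 = 6, so 6 days after Saturday is Friday.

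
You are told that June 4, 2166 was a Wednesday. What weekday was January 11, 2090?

Wednesday

Count forward from the earlier date (January 11, 2090) to the later (June 4, 2166):
Day-of-year of January 11, 2090: 11.
Day-of-year of June 4, 2166: 155.
2090 has 365 days, so 365 − 11 = 354 days remain in 2090.
Full years 2091–2165: 57 common + 18 leap = 57×365 + 18×366 = 27393 days.
Total: 354 + 27393 + 155 = 27902 days.
27902 is a multiple of 7, so January 11, 2090 falls on the same weekday: Wednesday.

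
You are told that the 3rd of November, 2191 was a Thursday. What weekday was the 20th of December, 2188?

Saturday

Count forward from the earlier date (December 20, 2188) to the later (November 3, 2191):
Day-of-year of December 20, 2188: 355.
Day-of-year of November 3, 2191: 307.
2188 has 366 days, so 366 − 355 = 11 days remain in 2188.
Full years: 2189: 365; 2190: 365. Sum = 730.
Total: 11 + 730 + 307 = 1048 days.
1048 mod 7 = 5, so 5 days before Thursday is Saturday.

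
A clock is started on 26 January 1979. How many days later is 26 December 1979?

334

January 1979: 31 − 26 = 5 days remain.
Then 10 full months totalling 303 days.
December 1–26, 1979: 26 days.
Total: 5 + 303 + 26 = 334 days.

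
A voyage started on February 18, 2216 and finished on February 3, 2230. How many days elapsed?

5099

From February 18, 2216 to February 18, 2229: 13 years, of which 4 contain a Feb 29 — 9×365 + 4×366 = 4749 days.
February 2229: 28 − 18 = 10 days remain (2229 is not a leap year, so February has 28 days).
Then 11 full months totalling 337 days.
February 1–3, 2230: 3 days (2230 is not a leap year).
Residual: 350 days.
Total: 5099 days.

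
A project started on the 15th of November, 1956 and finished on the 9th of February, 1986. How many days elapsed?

10678

Day-of-year of November 15, 1956: 320.
Day-of-year of February 9, 1986: 40.
1956 has 366 days, so 366 − 320 = 46 days remain in 1956.
Full years 1957–1985: 22 common + 7 leap = 22×365 + 7×366 = 10592 days.
Total: 46 + 10592 + 40 = 10678 days.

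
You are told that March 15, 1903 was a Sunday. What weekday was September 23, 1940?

From March 15, 1903 to March 15, 1940: 37 years, of which 10 contain a Feb 29 — 27×365 + 10×366 = 13515 days.
March 1940: 31 − 15 = 16 days remain.
Then April (30), May (31), June (30), July (31), August (31): 30 + 31 + 30 + 31 + 31 = 153 days.
September 1–23, 1940: 23 days.
Residual: 192 days.
Total: 13707 days.
13707 mod 7 = 1, so 1 day after Sunday is Monday.

Monday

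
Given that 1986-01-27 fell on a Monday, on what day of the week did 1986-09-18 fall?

Thursday

January 1986: 31 − 27 = 4 days remain.
Then February 1986 (28), March (31), April (30), May (31), June (30), July (31), August (31): 28 + 31 + 30 + 31 + 30 + 31 + 31 = 212 days.
September 1–18, 1986: 18 days.
Total: 4 + 212 + 18 = 234 days.
234 mod 7 = 3, so 3 days after Monday is Thursday.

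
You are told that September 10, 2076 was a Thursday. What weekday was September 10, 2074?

Monday

Count forward from the earlier date (September 10, 2074) to the later (September 10, 2076):
September 10, 2074 → September 10, 2075: 365 days.
September 10, 2075 → September 10, 2076: 366 days (2076 is a leap year).
Total: 731 days.
731 mod 7 = 3, so 3 days before Thursday is Monday.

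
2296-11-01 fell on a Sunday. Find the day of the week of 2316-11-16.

Day-of-year of November 1, 2296: 306.
Day-of-year of November 16, 2316: 321.
2296 has 366 days, so 366 − 306 = 60 days remain in 2296.
Full years 2297–2315: 16 common + 3 leap = 16×365 + 3×366 = 6938 days.
Total: 60 + 6938 + 321 = 7319 days.
7319 mod 7 = 4, so 4 days after Sunday is Thursday.

Thursday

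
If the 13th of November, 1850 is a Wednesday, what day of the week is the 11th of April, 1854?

Day-of-year of November 13, 1850: 317.
Day-of-year of April 11, 1854: 101.
1850 has 365 days, so 365 − 317 = 48 days remain in 1850.
Full years: 1851: 365; 1852: 366; 1853: 365. Sum = 1096.
Total: 48 + 1096 + 101 = 1245 days.
1245 mod 7 = 6, so 6 days after Wednesday is Tuesday.

Tuesday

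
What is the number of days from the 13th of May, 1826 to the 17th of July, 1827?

Day-of-year of May 13, 1826: 133.
Day-of-year of July 17, 1827: 198.
1826 has 365 days, so 365 − 133 = 232 days remain in 1826.
Total: 232 + 198 = 430 days.

430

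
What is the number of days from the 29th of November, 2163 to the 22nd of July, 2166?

966

November 29, 2163 → November 29, 2164: 366 days (2164 is a leap year).
November 29, 2164 → November 29, 2165: 365 days.
November 2165: 30 − 29 = 1 day remains.
Then December (31), January (31), February 2166 (28), March (31), April (30), May (31), June (30): 31 + 31 + 28 + 31 + 30 + 31 + 30 = 212 days.
July 1–22, 2166: 22 days.
Residual: 235 days.
Total: 966 days.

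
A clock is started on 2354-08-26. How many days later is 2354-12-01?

August 2354: 31 − 26 = 5 days remain.
Then September (30), October (31), November (30): 30 + 31 + 30 = 91 days.
December 1, 2354: 1 day.
Total: 5 + 91 + 1 = 97 days.

97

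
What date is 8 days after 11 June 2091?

19 June 2091

Count 8 days after June 11, 2091:
Within June 2091: 19 − 11 = 8 days.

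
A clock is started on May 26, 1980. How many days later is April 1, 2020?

14555

From May 26, 1980 to May 26, 2019: 39 years, of which 9 contain a Feb 29 — 30×365 + 9×366 = 14244 days.
(2000 is a leap year (divisible by 400).)
May 2019: 31 − 26 = 5 days remain.
Then 10 full months totalling 305 days.
April 1, 2020: 1 day.
Residual: 311 days.
Total: 14555 days.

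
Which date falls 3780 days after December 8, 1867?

April 14, 1878

Count 3780 days after December 8, 1867:
Day-of-year of December 8, 1867: 342.
Day-of-year of April 14, 1878: 104.
1867 has 365 days, so 365 − 342 = 23 days remain in 1867.
Full years 1868–1877: 7 common + 3 leap = 7×365 + 3×366 = 3653 days.
Total: 23 + 3653 + 104 = 3780 days.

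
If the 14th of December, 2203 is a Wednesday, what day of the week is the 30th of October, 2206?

Day-of-year of December 14, 2203: 348.
Day-of-year of October 30, 2206: 303.
2203 has 365 days, so 365 − 348 = 17 days remain in 2203.
Full years: 2204: 366; 2205: 365. Sum = 731.
Total: 17 + 731 + 303 = 1051 days.
1051 mod 7 = 1, so 1 day after Wednesday is Thursday.

Thursday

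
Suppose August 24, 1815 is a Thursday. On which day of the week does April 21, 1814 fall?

Count forward from the earlier date (April 21, 1814) to the later (August 24, 1815):
April 1814: 30 − 21 = 9 days remain.
Then 15 full months totalling 457 days.
August 1–24, 1815: 24 days.
Total: 9 + 457 + 24 = 490 days.
490 is a multiple of 7, so April 21, 1814 falls on the same weekday: Thursday.

Thursday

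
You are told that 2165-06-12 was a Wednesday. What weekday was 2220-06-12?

Monday

Day-of-year of June 12, 2165: 163.
Day-of-year of June 12, 2220: 164.
2165 has 365 days, so 365 − 163 = 202 days remain in 2165.
Full years 2166–2219: 42 common + 12 leap = 42×365 + 12×366 = 19722 days.
Total: 202 + 19722 + 164 = 20088 days.
20088 mod 7 = 5, so 5 days after Wednesday is Monday.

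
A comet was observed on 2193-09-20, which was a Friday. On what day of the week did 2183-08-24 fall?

Count forward from the earlier date (August 24, 2183) to the later (September 20, 2193):
Day-of-year of August 24, 2183: 236.
Day-of-year of September 20, 2193: 263.
2183 has 365 days, so 365 − 236 = 129 days remain in 2183.
Full years 2184–2192: 6 common + 3 leap = 6×365 + 3×366 = 3288 days.
Total: 129 + 3288 + 263 = 3680 days.
3680 mod 7 = 5, so 5 days before Friday is Sunday.

Sunday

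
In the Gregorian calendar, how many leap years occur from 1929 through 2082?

Years divisible by 4: 1932, 1936, …, 2080 — 38 in all.
2000 is divisible by 400, so still leap.
No century exceptions apply. Count: 38.

38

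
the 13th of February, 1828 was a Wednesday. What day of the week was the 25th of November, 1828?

February 1828: 29 − 13 = 16 days remain (1828 is a leap year, so February has 29 days).
Then March (31), April (30), May (31), June (30), July (31), August (31), September (30), October (31): 31 + 30 + 31 + 30 + 31 + 31 + 30 + 31 = 245 days.
November 1–25, 1828: 25 days.
Total: 16 + 245 + 25 = 286 days.
286 mod 7 = 6, so 6 days after Wednesday is Tuesday.

Tuesday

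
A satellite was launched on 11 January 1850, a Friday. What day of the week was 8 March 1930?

Saturday

From January 11, 1850 to January 11, 1930: 80 years, of which 19 contain a Feb 29 — 61×365 + 19×366 = 29219 days.
(1900 is not a leap year (divisible by 100 but not 400).)
January 1930: 31 − 11 = 20 days remain.
Then February 1930 (28): 28 days.
March 1–8, 1930: 8 days.
Residual: 56 days.
Total: 29275 days.
29275 mod 7 = 1, so 1 day after Friday is Saturday.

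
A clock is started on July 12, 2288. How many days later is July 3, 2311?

Day-of-year of July 12, 2288: 194.
Day-of-year of July 3, 2311: 184.
2288 has 366 days, so 366 − 194 = 172 days remain in 2288.
Full years 2289–2310: 18 common + 4 leap = 18×365 + 4×366 = 8034 days.
Total: 172 + 8034 + 184 = 8390 days.

8390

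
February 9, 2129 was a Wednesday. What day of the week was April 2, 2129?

February 2129: 28 − 9 = 19 days remain (2129 is not a leap year, so February has 28 days).
Then March (31): 31 days.
April 1–2, 2129: 2 days.
Total: 19 + 31 + 2 = 52 days.
52 mod 7 = 3, so 3 days after Wednesday is Saturday.

Saturday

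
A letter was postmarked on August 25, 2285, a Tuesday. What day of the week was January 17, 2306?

Wednesday

From August 25, 2285 to August 25, 2305: 20 years, of which 4 contain a Feb 29 — 16×365 + 4×366 = 7304 days.
(2300 is not a leap year (divisible by 100 but not 400).)
August 2305: 31 − 25 = 6 days remain.
Then September (30), October (31), November (30), December (31): 30 + 31 + 30 + 31 = 122 days.
January 1–17, 2306: 17 days.
Residual: 145 days.
Total: 7449 days.
7449 mod 7 = 1, so 1 day after Tuesday is Wednesday.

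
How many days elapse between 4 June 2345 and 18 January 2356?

From June 4, 2345 to June 4, 2355: 10 years, of which 2 contain a Feb 29 — 8×365 + 2×366 = 3652 days.
June 2355: 30 − 4 = 26 days remain.
Then July (31), August (31), September (30), October (31), November (30), December (31): 31 + 31 + 30 + 31 + 30 + 31 = 184 days.
January 1–18, 2356: 18 days.
Residual: 228 days.
Total: 3880 days.

3880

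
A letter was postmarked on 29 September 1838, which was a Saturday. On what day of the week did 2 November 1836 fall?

Count forward from the earlier date (November 2, 1836) to the later (September 29, 1838):
November 1836: 30 − 2 = 28 days remain.
Then 21 full months totalling 639 days.
September 1–29, 1838: 29 days.
Total: 28 + 639 + 29 = 696 days.
696 mod 7 = 3, so 3 days before Saturday is Wednesday.

Wednesday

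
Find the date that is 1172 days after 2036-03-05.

2039-05-21

Count 1172 days after March 5, 2036:
March 5, 2036 → March 5, 2037: 365 days.
March 5, 2037 → March 5, 2038: 365 days.
March 5, 2038 → March 5, 2039: 365 days.
March 2039: 31 − 5 = 26 days remain.
Then April (30): 30 days.
May 1–21, 2039: 21 days.
Residual: 77 days.
Total: 1172 days.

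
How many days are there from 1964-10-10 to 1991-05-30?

From October 10, 1964 to October 10, 1990: 26 years, of which 6 contain a Feb 29 — 20×365 + 6×366 = 9496 days.
October 1990: 31 − 10 = 21 days remain.
Then November (30), December (31), January (31), February 1991 (28), March (31), April (30): 30 + 31 + 31 + 28 + 31 + 30 = 181 days.
May 1–30, 1991: 30 days.
Residual: 232 days.
Total: 9728 days.

9728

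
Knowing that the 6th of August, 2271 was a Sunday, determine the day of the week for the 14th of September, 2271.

Thursday

August 2271: 31 − 6 = 25 days remain.
September 1–14, 2271: 14 days.
Total: 25 + 14 = 39 days.
39 mod 7 = 4, so 4 days after Sunday is Thursday.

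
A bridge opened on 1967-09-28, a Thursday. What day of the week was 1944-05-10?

Count forward from the earlier date (May 10, 1944) to the later (September 28, 1967):
From May 10, 1944 to May 10, 1967: 23 years, of which 5 contain a Feb 29 — 18×365 + 5×366 = 8400 days.
May 1967: 31 − 10 = 21 days remain.
Then June (30), July (31), August (31): 30 + 31 + 31 = 92 days.
September 1–28, 1967: 28 days.
Residual: 141 days.
Total: 8541 days.
8541 mod 7 = 1, so 1 day before Thursday is Wednesday.

Wednesday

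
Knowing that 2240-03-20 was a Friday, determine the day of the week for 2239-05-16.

Thursday

Count forward from the earlier date (May 16, 2239) to the later (March 20, 2240):
May 2239: 31 − 16 = 15 days remain.
Then 9 full months totalling 274 days.
March 1–20, 2240: 20 days.
Total: 15 + 274 + 20 = 309 days.
309 mod 7 = 1, so 1 day before Friday is Thursday.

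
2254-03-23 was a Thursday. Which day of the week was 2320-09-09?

Thursday

From March 23, 2254 to March 23, 2320: 66 years, of which 16 contain a Feb 29 — 50×365 + 16×366 = 24106 days.
(2300 is not a leap year (divisible by 100 but not 400).)
March 2320: 31 − 23 = 8 days remain.
Then April (30), May (31), June (30), July (31), August (31): 30 + 31 + 30 + 31 + 31 = 153 days.
September 1–9, 2320: 9 days.
Residual: 170 days.
Total: 24276 days.
24276 is a multiple of 7, so 2320-09-09 falls on the same weekday: Thursday.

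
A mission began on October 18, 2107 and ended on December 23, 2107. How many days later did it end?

66

October 2107: 31 − 18 = 13 days remain.
Then November (30): 30 days.
December 1–23, 2107: 23 days.
Total: 13 + 30 + 23 = 66 days.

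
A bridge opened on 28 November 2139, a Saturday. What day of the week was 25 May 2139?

Monday

Count forward from the earlier date (May 25, 2139) to the later (November 28, 2139):
May 2139: 31 − 25 = 6 days remain.
Then June (30), July (31), August (31), September (30), October (31): 30 + 31 + 31 + 30 + 31 = 153 days.
November 1–28, 2139: 28 days.
Total: 6 + 153 + 28 = 187 days.
187 mod 7 = 5, so 5 days before Saturday is Monday.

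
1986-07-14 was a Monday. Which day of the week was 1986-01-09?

Thursday

Count forward from the earlier date (January 9, 1986) to the later (July 14, 1986):
January 1986: 31 − 9 = 22 days remain.
Then February 1986 (28), March (31), April (30), May (31), June (30): 28 + 31 + 30 + 31 + 30 = 150 days.
July 1–14, 1986: 14 days.
Total: 22 + 150 + 14 = 186 days.
186 mod 7 = 4, so 4 days before Monday is Thursday.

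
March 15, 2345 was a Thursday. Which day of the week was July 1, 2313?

Count forward from the earlier date (July 1, 2313) to the later (March 15, 2345):
From July 1, 2313 to July 1, 2344: 31 years, of which 8 contain a Feb 29 — 23×365 + 8×366 = 11323 days.
July 2344: 31 − 1 = 30 days remain.
Then August (31), September (30), October (31), November (30), December (31), January (31), February 2345 (28): 31 + 30 + 31 + 30 + 31 + 31 + 28 = 212 days.
March 1–15, 2345: 15 days.
Residual: 257 days.
Total: 11580 days.
11580 mod 7 = 2, so 2 days before Thursday is Tuesday.

Tuesday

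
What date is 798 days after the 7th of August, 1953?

the 14th of October, 1955

Count 798 days after August 7, 1953:
August 1953: 31 − 7 = 24 days remain.
Then 25 full months totalling 760 days.
October 1–14, 1955: 14 days.
Total: 24 + 760 + 14 = 798 days.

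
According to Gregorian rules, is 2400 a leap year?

Yes

2400 is a leap year (divisible by 400).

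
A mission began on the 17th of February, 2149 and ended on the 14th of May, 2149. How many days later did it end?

86

February 2149: 28 − 17 = 11 days remain (2149 is not a leap year, so February has 28 days).
Then March (31), April (30): 31 + 30 = 61 days.
May 1–14, 2149: 14 days.
Total: 11 + 61 + 14 = 86 days.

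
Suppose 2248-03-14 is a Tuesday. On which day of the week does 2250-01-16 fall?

March 14, 2248 → March 14, 2249: 365 days.
March 2249: 31 − 14 = 17 days remain.
Then 9 full months totalling 275 days.
January 1–16, 2250: 16 days.
Residual: 308 days.
Total: 673 days.
673 mod 7 = 1, so 1 day after Tuesday is Wednesday.

Wednesday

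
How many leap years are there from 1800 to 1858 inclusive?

14

Years divisible by 4: 1800, 1804, …, 1856 — 15 in all.
Of these, 1800 is divisible by 100 but not 400, so not leap.
Leap years: 15 − 1 = 14.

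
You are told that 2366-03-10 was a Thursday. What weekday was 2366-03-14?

Monday

Within March 2366: 14 − 10 = 4 days.
4 mod 7 = 4, so 4 days after Thursday is Monday.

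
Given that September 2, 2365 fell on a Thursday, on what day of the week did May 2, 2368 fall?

September 2, 2365 → September 2, 2366: 365 days.
September 2, 2366 → September 2, 2367: 365 days.
September 2367: 30 − 2 = 28 days remain.
Then October (31), November (30), December (31), January (31), February 2368 (29), March (31), April (30): 31 + 30 + 31 + 31 + 29 + 31 + 30 = 213 days.
May 1–2, 2368: 2 days.
Residual: 243 days.
Total: 973 days.
973 is a multiple of 7, so May 2, 2368 falls on the same weekday: Thursday.

Thursday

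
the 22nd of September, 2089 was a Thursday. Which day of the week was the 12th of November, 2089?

September 2089: 30 − 22 = 8 days remain.
Then October (31): 31 days.
November 1–12, 2089: 12 days.
Total: 8 + 31 + 12 = 51 days.
51 mod 7 = 2, so 2 days after Thursday is Saturday.

Saturday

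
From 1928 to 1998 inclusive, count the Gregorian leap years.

18

Years divisible by 4: 1928, 1932, …, 1996 — 18 in all.
No century exceptions apply. Count: 18.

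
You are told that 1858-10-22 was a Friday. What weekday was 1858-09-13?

Count forward from the earlier date (September 13, 1858) to the later (October 22, 1858):
September 1858: 30 − 13 = 17 days remain.
October 1–22, 1858: 22 days.
Total: 17 + 22 = 39 days.
39 mod 7 = 4, so 4 days before Friday is Monday.

Monday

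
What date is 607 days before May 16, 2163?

September 16, 2161

Count 607 days before May 16, 2163:
September 2161: 30 − 16 = 14 days remain.
Then 19 full months totalling 577 days.
May 1–16, 2163: 16 days.
Total: 14 + 577 + 16 = 607 days.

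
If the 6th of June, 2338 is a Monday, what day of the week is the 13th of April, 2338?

Wednesday

Count forward from the earlier date (April 13, 2338) to the later (June 6, 2338):
April 2338: 30 − 13 = 17 days remain.
Then May (31): 31 days.
June 1–6, 2338: 6 days.
Total: 17 + 31 + 6 = 54 days.
54 mod 7 = 5, so 5 days before Monday is Wednesday.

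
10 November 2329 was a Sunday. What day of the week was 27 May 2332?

Day-of-year of November 10, 2329: 314.
Day-of-year of May 27, 2332: 148.
2329 has 365 days, so 365 − 314 = 51 days remain in 2329.
Full years: 2330: 365; 2331: 365. Sum = 730.
Total: 51 + 730 + 148 = 929 days.
929 mod 7 = 5, so 5 days after Sunday is Friday.

Friday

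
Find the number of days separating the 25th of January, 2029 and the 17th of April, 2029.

82

January 2029: 31 − 25 = 6 days remain.
Then February 2029 (28), March (31): 28 + 31 = 59 days.
April 1–17, 2029: 17 days.
Total: 6 + 59 + 17 = 82 days.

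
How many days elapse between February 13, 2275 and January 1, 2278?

Day-of-year of February 13, 2275: 44.
Day-of-year of January 1, 2278: 1.
2275 has 365 days, so 365 − 44 = 321 days remain in 2275.
Full years: 2276: 366; 2277: 365. Sum = 731.
Total: 321 + 731 + 1 = 1053 days.

1053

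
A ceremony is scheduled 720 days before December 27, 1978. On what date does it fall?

January 6, 1977

Count 720 days before December 27, 1978:
Day-of-year of January 6, 1977: 6.
Day-of-year of December 27, 1978: 361.
1977 has 365 days, so 365 − 6 = 359 days remain in 1977.
Total: 359 + 361 = 720 days.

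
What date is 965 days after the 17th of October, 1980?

the 9th of June, 1983

Count 965 days after October 17, 1980:
October 17, 1980 → October 17, 1981: 365 days.
October 17, 1981 → October 17, 1982: 365 days.
October 1982: 31 − 17 = 14 days remain.
Then November (30), December (31), January (31), February 1983 (28), March (31), April (30), May (31): 30 + 31 + 31 + 28 + 31 + 30 + 31 = 212 days.
June 1–9, 1983: 9 days.
Residual: 235 days.
Total: 965 days.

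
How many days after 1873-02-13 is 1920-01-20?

Day-of-year of February 13, 1873: 44.
Day-of-year of January 20, 1920: 20.
1873 has 365 days, so 365 − 44 = 321 days remain in 1873.
Full years 1874–1919: 36 common + 10 leap = 36×365 + 10×366 = 16800 days.
Total: 321 + 16800 + 20 = 17141 days.

17141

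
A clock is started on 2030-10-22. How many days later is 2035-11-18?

1853

Day-of-year of October 22, 2030: 295.
Day-of-year of November 18, 2035: 322.
2030 has 365 days, so 365 − 295 = 70 days remain in 2030.
Full years: 2031: 365; 2032: 366; 2033: 365; 2034: 365. Sum = 1461.
Total: 70 + 1461 + 322 = 1853 days.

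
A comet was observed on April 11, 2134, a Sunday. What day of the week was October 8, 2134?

Friday

April 2134: 30 − 11 = 19 days remain.
Then May (31), June (30), July (31), August (31), September (30): 31 + 30 + 31 + 31 + 30 = 153 days.
October 1–8, 2134: 8 days.
Total: 19 + 153 + 8 = 180 days.
180 mod 7 = 5, so 5 days after Sunday is Friday.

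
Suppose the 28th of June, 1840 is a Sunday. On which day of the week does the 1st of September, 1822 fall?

Count forward from the earlier date (September 1, 1822) to the later (June 28, 1840):
From September 1, 1822 to September 1, 1839: 17 years, of which 4 contain a Feb 29 — 13×365 + 4×366 = 6209 days.
September 1839: 30 − 1 = 29 days remain.
Then October (31), November (30), December (31), January (31), February 1840 (29), March (31), April (30), May (31): 31 + 30 + 31 + 31 + 29 + 31 + 30 + 31 = 244 days.
June 1–28, 1840: 28 days.
Residual: 301 days.
Total: 6510 days.
6510 is a multiple of 7, so the 1st of September, 1822 falls on the same weekday: Sunday.

Sunday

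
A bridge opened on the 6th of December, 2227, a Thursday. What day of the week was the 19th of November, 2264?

Saturday

Day-of-year of December 6, 2227: 340.
Day-of-year of November 19, 2264: 324.
2227 has 365 days, so 365 − 340 = 25 days remain in 2227.
Full years 2228–2263: 27 common + 9 leap = 27×365 + 9×366 = 13149 days.
Total: 25 + 13149 + 324 = 13498 days.
13498 mod 7 = 2, so 2 days after Thursday is Saturday.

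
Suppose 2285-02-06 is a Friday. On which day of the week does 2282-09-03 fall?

Sunday

Count forward from the earlier date (September 3, 2282) to the later (February 6, 2285):
September 3, 2282 → September 3, 2283: 365 days.
September 3, 2283 → September 3, 2284: 366 days (2284 is a leap year).
September 2284: 30 − 3 = 27 days remain.
Then October (31), November (30), December (31), January (31): 31 + 30 + 31 + 31 = 123 days.
February 1–6, 2285: 6 days (2285 is not a leap year).
Residual: 156 days.
Total: 887 days.
887 mod 7 = 5, so 5 days before Friday is Sunday.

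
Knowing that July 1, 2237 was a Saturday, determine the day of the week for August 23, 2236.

Tuesday

Count forward from the earlier date (August 23, 2236) to the later (July 1, 2237):
Day-of-year of August 23, 2236: 236.
Day-of-year of July 1, 2237: 182.
2236 has 366 days, so 366 − 236 = 130 days remain in 2236.
Total: 130 + 182 = 312 days.
312 mod 7 = 4, so 4 days before Saturday is Tuesday.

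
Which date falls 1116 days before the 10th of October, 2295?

the 19th of September, 2292

Count 1116 days before October 10, 2295:
September 19, 2292 → September 19, 2293: 365 days.
September 19, 2293 → September 19, 2294: 365 days.
September 19, 2294 → September 19, 2295: 365 days.
September 2295: 30 − 19 = 11 days remain.
October 1–10, 2295: 10 days.
Residual: 21 days.
Total: 1116 days.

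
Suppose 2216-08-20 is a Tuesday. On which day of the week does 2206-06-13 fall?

Count forward from the earlier date (June 13, 2206) to the later (August 20, 2216):
Day-of-year of June 13, 2206: 164.
Day-of-year of August 20, 2216: 233.
2206 has 365 days, so 365 − 164 = 201 days remain in 2206.
Full years 2207–2215: 7 common + 2 leap = 7×365 + 2×366 = 3287 days.
Total: 201 + 3287 + 233 = 3721 days.
3721 mod 7 = 4, so 4 days before Tuesday is Friday.

Friday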